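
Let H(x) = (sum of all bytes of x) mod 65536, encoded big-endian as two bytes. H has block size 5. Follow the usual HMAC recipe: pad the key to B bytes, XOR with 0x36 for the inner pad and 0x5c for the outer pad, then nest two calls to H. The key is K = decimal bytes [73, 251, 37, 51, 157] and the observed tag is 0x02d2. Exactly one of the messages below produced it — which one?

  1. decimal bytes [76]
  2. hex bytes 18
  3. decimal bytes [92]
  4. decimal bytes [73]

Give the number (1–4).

3

Key decimal bytes [73, 251, 37, 51, 157] = 49 fb 25 33 9d is exactly B = 5 bytes: K' = 49 fb 25 33 9d.
K' ⊕ ipad = 7f cd 13 05 ab; K' ⊕ opad = 15 a7 79 6f c1.
m1: inner = H(7f cd 13 05 ab 4c) = 02 5b; tag = H(15 a7 79 6f c1 02 5b) = 02c2
m2: inner = H(7f cd 13 05 ab 18) = 02 27; tag = H(15 a7 79 6f c1 02 27) = 028e
m3: inner = H(7f cd 13 05 ab 5c) = 02 6b; tag = H(15 a7 79 6f c1 02 6b) = 02d2 ← matches
m4: inner = H(7f cd 13 05 ab 49) = 02 58; tag = H(15 a7 79 6f c1 02 58) = 02bf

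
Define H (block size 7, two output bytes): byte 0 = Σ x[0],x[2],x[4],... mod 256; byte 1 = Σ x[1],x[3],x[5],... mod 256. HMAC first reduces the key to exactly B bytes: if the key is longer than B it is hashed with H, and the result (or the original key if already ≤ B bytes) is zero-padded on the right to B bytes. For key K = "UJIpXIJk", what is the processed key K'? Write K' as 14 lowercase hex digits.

|K| = 8 > B = 7, so first hash the key.
H(K): even-index sum = 320 mod 256 = 64; odd-index sum = 366 mod 256 = 110 → 40 6e.
Zero-pad H(K) = 40 6e to 7 bytes: K' = 40 6e 00 00 00 00 00.

406e0000000000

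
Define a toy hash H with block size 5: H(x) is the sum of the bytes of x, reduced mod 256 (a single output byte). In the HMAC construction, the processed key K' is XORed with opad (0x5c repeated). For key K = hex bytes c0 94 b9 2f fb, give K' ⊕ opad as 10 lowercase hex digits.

9cc8e573a7

Key hex bytes c0 94 b9 2f fb is exactly B = 5 bytes: K' = c0 94 b9 2f fb.
XOR each byte with 0x5c: c0⊕5c=9c, 94⊕5c=c8, b9⊕5c=e5, 2f⊕5c=73, fb⊕5c=a7.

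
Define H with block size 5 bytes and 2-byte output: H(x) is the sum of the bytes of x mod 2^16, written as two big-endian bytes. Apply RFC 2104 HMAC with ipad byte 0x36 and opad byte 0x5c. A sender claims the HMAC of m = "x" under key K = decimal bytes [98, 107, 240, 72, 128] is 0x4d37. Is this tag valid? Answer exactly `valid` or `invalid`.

invalid

Key decimal bytes [98, 107, 240, 72, 128] = 62 6b f0 48 80 is exactly B = 5 bytes: K' = 62 6b f0 48 80.
K' ⊕ ipad = 54 5d c6 7e b6; K' ⊕ opad = 3e 37 ac 14 dc.
Inner hash: sum = 84+93+198+126+182+120 = 803 → 03 23.
Outer hash (recomputed tag): sum = 62+55+172+20+220+3+35 = 567 → 02 37.
Recomputed tag = 0237; claimed = 4d37 → mismatch.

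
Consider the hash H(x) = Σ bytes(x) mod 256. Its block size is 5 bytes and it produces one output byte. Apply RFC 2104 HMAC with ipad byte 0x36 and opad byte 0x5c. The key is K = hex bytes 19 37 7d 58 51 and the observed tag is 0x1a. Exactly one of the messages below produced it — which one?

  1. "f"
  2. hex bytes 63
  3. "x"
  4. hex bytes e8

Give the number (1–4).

Key hex bytes 19 37 7d 58 51 is exactly B = 5 bytes: K' = 19 37 7d 58 51.
K' ⊕ ipad = 2f 01 4b 6e 67; K' ⊕ opad = 45 6b 21 04 0d.
m1: inner = H(2f 01 4b 6e 67 66) = b6; tag = H(45 6b 21 04 0d b6) = 98
m2: inner = H(2f 01 4b 6e 67 63) = b3; tag = H(45 6b 21 04 0d b3) = 95
m3: inner = H(2f 01 4b 6e 67 78) = c8; tag = H(45 6b 21 04 0d c8) = aa
m4: inner = H(2f 01 4b 6e 67 e8) = 38; tag = H(45 6b 21 04 0d 38) = 1a ← matches

4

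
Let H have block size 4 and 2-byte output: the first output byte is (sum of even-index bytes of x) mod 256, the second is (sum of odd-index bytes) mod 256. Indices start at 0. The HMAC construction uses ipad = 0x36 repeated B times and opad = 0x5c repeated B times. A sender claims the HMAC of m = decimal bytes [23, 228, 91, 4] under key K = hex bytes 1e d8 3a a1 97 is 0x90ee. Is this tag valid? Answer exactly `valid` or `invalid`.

valid

Key hex bytes 1e d8 3a a1 97 is 5 bytes > B = 4, so hash it first: H(key) = ef 79, then zero-pad to 4 bytes: K' = ef 79 00 00.
K' ⊕ ipad = d9 4f 36 36; K' ⊕ opad = b3 25 5c 5c.
Inner hash: even-index sum = 385 mod 256 = 129; odd-index sum = 365 mod 256 = 109 → 81 6d.
Outer hash (recomputed tag): even-index sum = 400 mod 256 = 144; odd-index sum = 238 mod 256 = 238 → 90 ee.
Recomputed tag = 90ee; claimed = 90ee → match.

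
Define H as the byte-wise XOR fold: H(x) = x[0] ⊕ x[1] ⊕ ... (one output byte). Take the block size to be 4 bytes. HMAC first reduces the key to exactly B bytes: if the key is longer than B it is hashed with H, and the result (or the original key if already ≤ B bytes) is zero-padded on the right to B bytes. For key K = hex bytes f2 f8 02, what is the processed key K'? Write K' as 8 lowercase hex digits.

f2f80200

Key hex bytes f2 f8 02 is 3 bytes ≤ B = 4; zero-pad to 4 bytes: K' = f2 f8 02 00.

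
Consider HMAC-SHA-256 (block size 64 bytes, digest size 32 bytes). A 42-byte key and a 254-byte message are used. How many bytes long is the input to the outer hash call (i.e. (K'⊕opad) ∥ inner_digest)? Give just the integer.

Key is 42 ≤ 64 bytes, zero-padded: |K'| = 64.
Outer input = (K'⊕opad) ∥ H(inner) → 64 + 32 = 96 bytes.

96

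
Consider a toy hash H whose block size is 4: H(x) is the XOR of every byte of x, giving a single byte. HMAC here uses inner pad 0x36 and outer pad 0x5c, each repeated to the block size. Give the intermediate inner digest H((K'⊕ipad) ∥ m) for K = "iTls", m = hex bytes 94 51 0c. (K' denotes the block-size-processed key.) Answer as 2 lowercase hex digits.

Key "iTls" = 69 54 6c 73 is exactly B = 4 bytes: K' = 69 54 6c 73.
K' ⊕ ipad = 5f 62 5a 45.
Inner input = 5f 62 5a 45 ∥ 94 51 0c.
Inner hash: XOR 5f⊕62⊕5a⊕45⊕94⊕51⊕0c = eb.

eb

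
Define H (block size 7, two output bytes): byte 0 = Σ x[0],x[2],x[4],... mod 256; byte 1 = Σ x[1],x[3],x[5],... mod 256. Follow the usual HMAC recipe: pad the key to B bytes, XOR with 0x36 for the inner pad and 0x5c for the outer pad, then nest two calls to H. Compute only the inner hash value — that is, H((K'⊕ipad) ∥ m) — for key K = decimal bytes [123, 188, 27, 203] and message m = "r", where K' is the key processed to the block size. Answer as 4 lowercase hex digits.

Key decimal bytes [123, 188, 27, 203] = 7b bc 1b cb is 4 bytes ≤ B = 7; zero-pad to 7 bytes: K' = 7b bc 1b cb 00 00 00.
K' ⊕ ipad = 4d 8a 2d fd 36 36 36.
Inner input = 4d 8a 2d fd 36 36 36 ∥ 72.
Inner hash: even-index sum = 230 mod 256 = 230; odd-index sum = 559 mod 256 = 47 → e6 2f.

e62f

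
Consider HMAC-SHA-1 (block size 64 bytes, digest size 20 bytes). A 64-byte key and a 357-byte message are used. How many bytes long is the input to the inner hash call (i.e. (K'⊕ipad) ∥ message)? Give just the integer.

421

Key is 64 ≤ 64 bytes, zero-padded: |K'| = 64.
Inner input = (K'⊕ipad) ∥ m → 64 + 357 = 421 bytes.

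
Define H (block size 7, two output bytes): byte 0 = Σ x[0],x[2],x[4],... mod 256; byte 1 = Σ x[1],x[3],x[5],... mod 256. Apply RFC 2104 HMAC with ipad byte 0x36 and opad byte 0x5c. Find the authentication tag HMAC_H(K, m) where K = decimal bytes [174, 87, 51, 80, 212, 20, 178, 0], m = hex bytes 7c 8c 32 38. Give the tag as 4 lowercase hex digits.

Key decimal bytes [174, 87, 51, 80, 212, 20, 178, 0] = ae 57 33 50 d4 14 b2 00 is 8 bytes > B = 7, so hash it first: H(key) = 67 bb, then zero-pad to 7 bytes: K' = 67 bb 00 00 00 00 00.
K' ⊕ ipad = 51 8d 36 36 36 36 36.  K' ⊕ opad = 3b e7 5c 5c 5c 5c 5c.
Inner input = (K'⊕ipad) ∥ m = 51 8d 36 36 36 36 36 ∥ 7c 8c 32 38.
Inner hash: even-index sum = 439 mod 256 = 183; odd-index sum = 423 mod 256 = 167 → b7 a7.
Outer input = (K'⊕opad) ∥ inner = 3b e7 5c 5c 5c 5c 5c ∥ b7 a7.
Outer hash (tag): even-index sum = 502 mod 256 = 246; odd-index sum = 598 mod 256 = 86 → f6 56.

f656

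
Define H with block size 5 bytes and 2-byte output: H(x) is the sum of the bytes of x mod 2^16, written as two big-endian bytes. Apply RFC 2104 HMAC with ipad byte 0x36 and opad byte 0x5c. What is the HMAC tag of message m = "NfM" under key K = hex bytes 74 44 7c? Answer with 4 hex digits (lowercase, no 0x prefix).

Key hex bytes 74 44 7c is 3 bytes ≤ B = 5; zero-pad to 5 bytes: K' = 74 44 7c 00 00.
K' ⊕ ipad = 42 72 4a 36 36.  K' ⊕ opad = 28 18 20 5c 5c.
Inner input = (K'⊕ipad) ∥ m = 42 72 4a 36 36 ∥ 4e 66 4d.
Inner hash: sum = 66+114+74+54+54+78+102+77 = 619 → 02 6b.
Outer input = (K'⊕opad) ∥ inner = 28 18 20 5c 5c ∥ 02 6b.
Outer hash (tag): sum = 40+24+32+92+92+2+107 = 389 → 01 85.

0185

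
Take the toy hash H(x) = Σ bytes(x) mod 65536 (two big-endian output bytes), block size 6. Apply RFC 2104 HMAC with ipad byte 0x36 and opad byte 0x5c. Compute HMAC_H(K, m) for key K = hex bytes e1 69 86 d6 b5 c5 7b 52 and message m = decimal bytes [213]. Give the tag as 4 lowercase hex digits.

Key hex bytes e1 69 86 d6 b5 c5 7b 52 is 8 bytes > B = 6, so hash it first: H(key) = 04 ed, then zero-pad to 6 bytes: K' = 04 ed 00 00 00 00.
K' ⊕ ipad = 32 db 36 36 36 36.  K' ⊕ opad = 58 b1 5c 5c 5c 5c.
Inner input = (K'⊕ipad) ∥ m = 32 db 36 36 36 36 ∥ d5.
Inner hash: sum = 50+219+54+54+54+54+213 = 698 → 02 ba.
Outer input = (K'⊕opad) ∥ inner = 58 b1 5c 5c 5c 5c ∥ 02 ba.
Outer hash (tag): sum = 88+177+92+92+92+92+2+186 = 821 → 03 35.

0335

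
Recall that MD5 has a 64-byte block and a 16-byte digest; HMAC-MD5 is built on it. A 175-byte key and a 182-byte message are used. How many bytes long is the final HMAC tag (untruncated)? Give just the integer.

The tag is one MD5 digest: 16 bytes.

16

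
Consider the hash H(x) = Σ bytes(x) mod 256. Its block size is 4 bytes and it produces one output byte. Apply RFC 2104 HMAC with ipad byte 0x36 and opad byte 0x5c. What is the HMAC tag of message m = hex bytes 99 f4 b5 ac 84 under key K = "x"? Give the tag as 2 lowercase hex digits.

9a

Key "x" = 78 is 1 byte ≤ B = 4; zero-pad to 4 bytes: K' = 78 00 00 00.
K' ⊕ ipad = 4e 36 36 36.  K' ⊕ opad = 24 5c 5c 5c.
Inner input = (K'⊕ipad) ∥ m = 4e 36 36 36 ∥ 99 f4 b5 ac 84.
Inner hash: sum = 78+54+54+54+153+244+181+172+132 = 1122; mod 256 = 98 → 62.
Outer input = (K'⊕opad) ∥ inner = 24 5c 5c 5c ∥ 62.
Outer hash (tag): sum = 36+92+92+92+98 = 410; mod 256 = 154 → 9a.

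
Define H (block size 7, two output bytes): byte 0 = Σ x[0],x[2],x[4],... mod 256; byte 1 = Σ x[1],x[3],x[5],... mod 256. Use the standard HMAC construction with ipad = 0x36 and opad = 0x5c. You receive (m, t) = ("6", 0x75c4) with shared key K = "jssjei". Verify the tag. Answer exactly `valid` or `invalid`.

Key "jssjei" = 6a 73 73 6a 65 69 is 6 bytes ≤ B = 7; zero-pad to 7 bytes: K' = 6a 73 73 6a 65 69 00.
K' ⊕ ipad = 5c 45 45 5c 53 5f 36; K' ⊕ opad = 36 2f 2f 36 39 35 5c.
Inner hash: even-index sum = 298 mod 256 = 42; odd-index sum = 310 mod 256 = 54 → 2a 36.
Outer hash (recomputed tag): even-index sum = 304 mod 256 = 48; odd-index sum = 196 mod 256 = 196 → 30 c4.
Recomputed tag = 30c4; claimed = 75c4 → mismatch.

invalid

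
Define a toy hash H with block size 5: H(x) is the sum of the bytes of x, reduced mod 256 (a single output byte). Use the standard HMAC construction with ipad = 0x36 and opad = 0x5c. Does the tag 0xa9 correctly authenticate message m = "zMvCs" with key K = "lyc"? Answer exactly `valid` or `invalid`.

Key "lyc" = 6c 79 63 is 3 bytes ≤ B = 5; zero-pad to 5 bytes: K' = 6c 79 63 00 00.
K' ⊕ ipad = 5a 4f 55 36 36; K' ⊕ opad = 30 25 3f 5c 5c.
Inner hash: sum = 90+79+85+54+54+122+77+118+67+115 = 861; mod 256 = 93 → 5d.
Outer hash (recomputed tag): sum = 48+37+63+92+92+93 = 425; mod 256 = 169 → a9.
Recomputed tag = a9; claimed = a9 → match.

valid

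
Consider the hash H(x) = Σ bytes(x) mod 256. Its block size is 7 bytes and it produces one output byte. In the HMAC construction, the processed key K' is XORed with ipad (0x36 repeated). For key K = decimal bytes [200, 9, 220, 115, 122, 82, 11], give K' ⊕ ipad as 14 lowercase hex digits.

fe3fea454c643d

Key decimal bytes [200, 9, 220, 115, 122, 82, 11] = c8 09 dc 73 7a 52 0b is exactly B = 7 bytes: K' = c8 09 dc 73 7a 52 0b.
XOR each byte with 0x36: c8⊕36=fe, 09⊕36=3f, dc⊕36=ea, 73⊕36=45, 7a⊕36=4c, 52⊕36=64, 0b⊕36=3d.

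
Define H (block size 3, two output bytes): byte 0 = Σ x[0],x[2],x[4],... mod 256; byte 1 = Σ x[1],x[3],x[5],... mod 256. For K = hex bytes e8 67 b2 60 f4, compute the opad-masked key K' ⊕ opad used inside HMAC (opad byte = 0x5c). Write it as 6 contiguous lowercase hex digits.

Key hex bytes e8 67 b2 60 f4 is 5 bytes > B = 3, so hash it first: H(key) = 8e c7, then zero-pad to 3 bytes: K' = 8e c7 00.
XOR each byte with 0x5c: 8e⊕5c=d2, c7⊕5c=9b, 00⊕5c=5c.

d29b5c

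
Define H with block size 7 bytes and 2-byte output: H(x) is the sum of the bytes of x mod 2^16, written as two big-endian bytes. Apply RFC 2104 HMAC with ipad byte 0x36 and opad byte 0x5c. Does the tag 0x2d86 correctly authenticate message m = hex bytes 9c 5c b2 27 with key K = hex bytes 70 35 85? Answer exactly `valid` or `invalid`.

Key hex bytes 70 35 85 is 3 bytes ≤ B = 7; zero-pad to 7 bytes: K' = 70 35 85 00 00 00 00.
K' ⊕ ipad = 46 03 b3 36 36 36 36; K' ⊕ opad = 2c 69 d9 5c 5c 5c 5c.
Inner hash: sum = 70+3+179+54+54+54+54+156+92+178+39 = 933 → 03 a5.
Outer hash (recomputed tag): sum = 44+105+217+92+92+92+92+3+165 = 902 → 03 86.
Recomputed tag = 0386; claimed = 2d86 → mismatch.

invalid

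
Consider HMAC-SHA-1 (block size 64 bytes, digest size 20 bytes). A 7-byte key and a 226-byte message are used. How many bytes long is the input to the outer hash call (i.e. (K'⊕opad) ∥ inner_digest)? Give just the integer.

Key is 7 ≤ 64 bytes, zero-padded: |K'| = 64.
Outer input = (K'⊕opad) ∥ H(inner) → 64 + 20 = 84 bytes.

84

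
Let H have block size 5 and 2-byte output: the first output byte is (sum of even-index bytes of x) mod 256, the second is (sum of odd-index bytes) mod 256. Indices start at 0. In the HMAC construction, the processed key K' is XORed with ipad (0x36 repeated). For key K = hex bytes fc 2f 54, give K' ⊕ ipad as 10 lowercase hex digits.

Key hex bytes fc 2f 54 is 3 bytes ≤ B = 5; zero-pad to 5 bytes: K' = fc 2f 54 00 00.
XOR each byte with 0x36: fc⊕36=ca, 2f⊕36=19, 54⊕36=62, 00⊕36=36, 00⊕36=36.

ca19623636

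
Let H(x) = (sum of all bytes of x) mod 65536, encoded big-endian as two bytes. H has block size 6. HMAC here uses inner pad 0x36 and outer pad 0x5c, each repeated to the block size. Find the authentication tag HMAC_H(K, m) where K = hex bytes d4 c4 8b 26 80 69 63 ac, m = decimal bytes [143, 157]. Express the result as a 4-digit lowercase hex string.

0294

Key hex bytes d4 c4 8b 26 80 69 63 ac is 8 bytes > B = 6, so hash it first: H(key) = 04 41, then zero-pad to 6 bytes: K' = 04 41 00 00 00 00.
K' ⊕ ipad = 32 77 36 36 36 36.  K' ⊕ opad = 58 1d 5c 5c 5c 5c.
Inner input = (K'⊕ipad) ∥ m = 32 77 36 36 36 36 ∥ 8f 9d.
Inner hash: sum = 50+119+54+54+54+54+143+157 = 685 → 02 ad.
Outer input = (K'⊕opad) ∥ inner = 58 1d 5c 5c 5c 5c ∥ 02 ad.
Outer hash (tag): sum = 88+29+92+92+92+92+2+173 = 660 → 02 94.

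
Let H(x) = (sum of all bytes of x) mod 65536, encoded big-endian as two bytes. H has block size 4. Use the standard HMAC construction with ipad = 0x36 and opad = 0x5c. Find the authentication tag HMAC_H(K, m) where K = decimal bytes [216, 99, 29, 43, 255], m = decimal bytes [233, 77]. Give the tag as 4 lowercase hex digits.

0280

Key decimal bytes [216, 99, 29, 43, 255] = d8 63 1d 2b ff is 5 bytes > B = 4, so hash it first: H(key) = 02 82, then zero-pad to 4 bytes: K' = 02 82 00 00.
K' ⊕ ipad = 34 b4 36 36.  K' ⊕ opad = 5e de 5c 5c.
Inner input = (K'⊕ipad) ∥ m = 34 b4 36 36 ∥ e9 4d.
Inner hash: sum = 52+180+54+54+233+77 = 650 → 02 8a.
Outer input = (K'⊕opad) ∥ inner = 5e de 5c 5c ∥ 02 8a.
Outer hash (tag): sum = 94+222+92+92+2+138 = 640 → 02 80.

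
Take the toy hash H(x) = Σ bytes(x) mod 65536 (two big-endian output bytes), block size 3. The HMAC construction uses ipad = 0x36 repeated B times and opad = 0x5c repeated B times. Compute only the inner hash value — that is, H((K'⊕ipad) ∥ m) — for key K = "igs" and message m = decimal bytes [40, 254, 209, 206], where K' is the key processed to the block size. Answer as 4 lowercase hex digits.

03ba

Key "igs" = 69 67 73 is exactly B = 3 bytes: K' = 69 67 73.
K' ⊕ ipad = 5f 51 45.
Inner input = 5f 51 45 ∥ 28 fe d1 ce.
Inner hash: sum = 95+81+69+40+254+209+206 = 954 → 03 ba.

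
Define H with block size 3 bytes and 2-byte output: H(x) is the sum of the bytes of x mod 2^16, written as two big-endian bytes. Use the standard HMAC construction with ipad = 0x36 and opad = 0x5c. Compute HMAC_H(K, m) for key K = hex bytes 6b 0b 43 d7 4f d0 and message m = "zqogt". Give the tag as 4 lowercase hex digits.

01e8

Key hex bytes 6b 0b 43 d7 4f d0 is 6 bytes > B = 3, so hash it first: H(key) = 02 af, then zero-pad to 3 bytes: K' = 02 af 00.
K' ⊕ ipad = 34 99 36.  K' ⊕ opad = 5e f3 5c.
Inner input = (K'⊕ipad) ∥ m = 34 99 36 ∥ 7a 71 6f 67 74.
Inner hash: sum = 52+153+54+122+113+111+103+116 = 824 → 03 38.
Outer input = (K'⊕opad) ∥ inner = 5e f3 5c ∥ 03 38.
Outer hash (tag): sum = 94+243+92+3+56 = 488 → 01 e8.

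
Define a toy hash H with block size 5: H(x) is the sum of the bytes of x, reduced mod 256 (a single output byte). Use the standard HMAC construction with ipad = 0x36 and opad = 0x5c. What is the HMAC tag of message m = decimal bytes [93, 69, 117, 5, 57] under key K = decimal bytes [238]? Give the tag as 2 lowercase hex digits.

27

Key decimal bytes [238] = ee is 1 byte ≤ B = 5; zero-pad to 5 bytes: K' = ee 00 00 00 00.
K' ⊕ ipad = d8 36 36 36 36.  K' ⊕ opad = b2 5c 5c 5c 5c.
Inner input = (K'⊕ipad) ∥ m = d8 36 36 36 36 ∥ 5d 45 75 05 39.
Inner hash: sum = 216+54+54+54+54+93+69+117+5+57 = 773; mod 256 = 5 → 05.
Outer input = (K'⊕opad) ∥ inner = b2 5c 5c 5c 5c ∥ 05.
Outer hash (tag): sum = 178+92+92+92+92+5 = 551; mod 256 = 39 → 27.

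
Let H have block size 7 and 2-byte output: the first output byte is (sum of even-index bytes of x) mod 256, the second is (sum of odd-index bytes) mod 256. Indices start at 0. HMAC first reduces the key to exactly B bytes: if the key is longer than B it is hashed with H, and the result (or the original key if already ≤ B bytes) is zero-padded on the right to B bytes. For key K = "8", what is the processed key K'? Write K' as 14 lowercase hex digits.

38000000000000

Key "8" = 38 is 1 byte ≤ B = 7; zero-pad to 7 bytes: K' = 38 00 00 00 00 00 00.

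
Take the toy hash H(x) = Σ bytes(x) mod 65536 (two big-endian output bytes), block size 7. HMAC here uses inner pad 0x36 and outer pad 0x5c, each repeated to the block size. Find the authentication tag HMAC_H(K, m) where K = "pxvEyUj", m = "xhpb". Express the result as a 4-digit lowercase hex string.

Key "pxvEyUj" = 70 78 76 45 79 55 6a is exactly B = 7 bytes: K' = 70 78 76 45 79 55 6a.
K' ⊕ ipad = 46 4e 40 73 4f 63 5c.  K' ⊕ opad = 2c 24 2a 19 25 09 36.
Inner input = (K'⊕ipad) ∥ m = 46 4e 40 73 4f 63 5c ∥ 78 68 70 62.
Inner hash: sum = 70+78+64+115+79+99+92+120+104+112+98 = 1031 → 04 07.
Outer input = (K'⊕opad) ∥ inner = 2c 24 2a 19 25 09 36 ∥ 04 07.
Outer hash (tag): sum = 44+36+42+25+37+9+54+4+7 = 258 → 01 02.

0102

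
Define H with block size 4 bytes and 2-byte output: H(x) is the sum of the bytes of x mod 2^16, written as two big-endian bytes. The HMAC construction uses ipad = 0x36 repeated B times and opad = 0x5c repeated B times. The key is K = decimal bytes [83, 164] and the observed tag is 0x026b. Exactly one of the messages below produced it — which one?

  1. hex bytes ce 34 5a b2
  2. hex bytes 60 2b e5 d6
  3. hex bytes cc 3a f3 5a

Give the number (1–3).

2

Key decimal bytes [83, 164] = 53 a4 is 2 bytes ≤ B = 4; zero-pad to 4 bytes: K' = 53 a4 00 00.
K' ⊕ ipad = 65 92 36 36; K' ⊕ opad = 0f f8 5c 5c.
m1: inner = H(65 92 36 36 ce 34 5a b2) = 03 71; tag = H(0f f8 5c 5c 03 71) = 0233
m2: inner = H(65 92 36 36 60 2b e5 d6) = 03 a9; tag = H(0f f8 5c 5c 03 a9) = 026b ← matches
m3: inner = H(65 92 36 36 cc 3a f3 5a) = 03 b6; tag = H(0f f8 5c 5c 03 b6) = 0278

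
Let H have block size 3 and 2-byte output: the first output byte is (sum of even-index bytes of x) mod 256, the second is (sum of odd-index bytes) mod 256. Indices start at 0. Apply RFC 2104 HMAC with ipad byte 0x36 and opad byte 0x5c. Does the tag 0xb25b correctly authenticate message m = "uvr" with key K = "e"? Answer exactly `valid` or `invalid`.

valid

Key "e" = 65 is 1 byte ≤ B = 3; zero-pad to 3 bytes: K' = 65 00 00.
K' ⊕ ipad = 53 36 36; K' ⊕ opad = 39 5c 5c.
Inner hash: even-index sum = 255 mod 256 = 255; odd-index sum = 285 mod 256 = 29 → ff 1d.
Outer hash (recomputed tag): even-index sum = 178 mod 256 = 178; odd-index sum = 347 mod 256 = 91 → b2 5b.
Recomputed tag = b25b; claimed = b25b → match.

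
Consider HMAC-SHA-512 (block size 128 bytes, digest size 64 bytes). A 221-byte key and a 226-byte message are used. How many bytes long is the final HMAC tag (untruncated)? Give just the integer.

The tag is one SHA-512 digest: 64 bytes.

64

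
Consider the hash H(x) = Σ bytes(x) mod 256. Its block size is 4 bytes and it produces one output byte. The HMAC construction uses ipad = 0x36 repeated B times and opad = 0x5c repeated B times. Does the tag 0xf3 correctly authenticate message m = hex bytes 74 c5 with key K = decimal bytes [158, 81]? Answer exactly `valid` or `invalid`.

Key decimal bytes [158, 81] = 9e 51 is 2 bytes ≤ B = 4; zero-pad to 4 bytes: K' = 9e 51 00 00.
K' ⊕ ipad = a8 67 36 36; K' ⊕ opad = c2 0d 5c 5c.
Inner hash: sum = 168+103+54+54+116+197 = 692; mod 256 = 180 → b4.
Outer hash (recomputed tag): sum = 194+13+92+92+180 = 571; mod 256 = 59 → 3b.
Recomputed tag = 3b; claimed = f3 → mismatch.

invalid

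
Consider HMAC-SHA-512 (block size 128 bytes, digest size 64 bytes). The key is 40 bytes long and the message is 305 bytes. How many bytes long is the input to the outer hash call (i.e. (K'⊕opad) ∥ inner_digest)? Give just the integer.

192

Key is 40 ≤ 128 bytes, zero-padded: |K'| = 128.
Outer input = (K'⊕opad) ∥ H(inner) → 128 + 64 = 192 bytes.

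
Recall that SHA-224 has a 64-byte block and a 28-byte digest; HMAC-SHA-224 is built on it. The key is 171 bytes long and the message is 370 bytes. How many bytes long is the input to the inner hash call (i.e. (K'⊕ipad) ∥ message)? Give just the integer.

Key is 171 > 64 bytes, so it is hashed to 28 bytes then zero-padded to 64: |K'| = 64.
Inner input = (K'⊕ipad) ∥ m → 64 + 370 = 434 bytes.

434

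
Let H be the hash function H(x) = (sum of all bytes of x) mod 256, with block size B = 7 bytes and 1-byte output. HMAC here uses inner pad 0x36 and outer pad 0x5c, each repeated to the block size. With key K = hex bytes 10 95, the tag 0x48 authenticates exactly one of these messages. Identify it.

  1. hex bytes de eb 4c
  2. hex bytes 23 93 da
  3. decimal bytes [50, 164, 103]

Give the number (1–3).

Key hex bytes 10 95 is 2 bytes ≤ B = 7; zero-pad to 7 bytes: K' = 10 95 00 00 00 00 00.
K' ⊕ ipad = 26 a3 36 36 36 36 36; K' ⊕ opad = 4c c9 5c 5c 5c 5c 5c.
m1: inner = H(26 a3 36 36 36 36 36 de eb 4c) = ec; tag = H(4c c9 5c 5c 5c 5c 5c ec) = cd
m2: inner = H(26 a3 36 36 36 36 36 23 93 da) = 67; tag = H(4c c9 5c 5c 5c 5c 5c 67) = 48 ← matches
m3: inner = H(26 a3 36 36 36 36 36 32 a4 67) = 14; tag = H(4c c9 5c 5c 5c 5c 5c 14) = f5

2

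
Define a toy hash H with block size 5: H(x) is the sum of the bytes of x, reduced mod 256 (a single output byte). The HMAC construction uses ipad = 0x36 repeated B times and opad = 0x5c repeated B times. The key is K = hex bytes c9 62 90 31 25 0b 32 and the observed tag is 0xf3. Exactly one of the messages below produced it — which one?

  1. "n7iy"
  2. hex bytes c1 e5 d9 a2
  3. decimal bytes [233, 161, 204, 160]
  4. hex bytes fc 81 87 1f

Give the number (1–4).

Key hex bytes c9 62 90 31 25 0b 32 is 7 bytes > B = 5, so hash it first: H(key) = 4e, then zero-pad to 5 bytes: K' = 4e 00 00 00 00.
K' ⊕ ipad = 78 36 36 36 36; K' ⊕ opad = 12 5c 5c 5c 5c.
m1: inner = H(78 36 36 36 36 6e 37 69 79) = d7; tag = H(12 5c 5c 5c 5c d7) = 59
m2: inner = H(78 36 36 36 36 c1 e5 d9 a2) = 71; tag = H(12 5c 5c 5c 5c 71) = f3 ← matches
m3: inner = H(78 36 36 36 36 e9 a1 cc a0) = 46; tag = H(12 5c 5c 5c 5c 46) = c8
m4: inner = H(78 36 36 36 36 fc 81 87 1f) = 73; tag = H(12 5c 5c 5c 5c 73) = f5

2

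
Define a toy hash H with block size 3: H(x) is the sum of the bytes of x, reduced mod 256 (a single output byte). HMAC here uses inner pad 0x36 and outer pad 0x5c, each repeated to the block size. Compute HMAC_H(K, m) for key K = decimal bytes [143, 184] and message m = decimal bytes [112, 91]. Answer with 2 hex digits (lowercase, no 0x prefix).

Key decimal bytes [143, 184] = 8f b8 is 2 bytes ≤ B = 3; zero-pad to 3 bytes: K' = 8f b8 00.
K' ⊕ ipad = b9 8e 36.  K' ⊕ opad = d3 e4 5c.
Inner input = (K'⊕ipad) ∥ m = b9 8e 36 ∥ 70 5b.
Inner hash: sum = 185+142+54+112+91 = 584; mod 256 = 72 → 48.
Outer input = (K'⊕opad) ∥ inner = d3 e4 5c ∥ 48.
Outer hash (tag): sum = 211+228+92+72 = 603; mod 256 = 91 → 5b.

5b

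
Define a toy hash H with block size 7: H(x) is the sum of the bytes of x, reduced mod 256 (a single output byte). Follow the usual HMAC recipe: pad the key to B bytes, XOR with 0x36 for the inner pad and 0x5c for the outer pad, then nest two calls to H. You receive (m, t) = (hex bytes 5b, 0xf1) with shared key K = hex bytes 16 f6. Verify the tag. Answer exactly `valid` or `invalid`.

Key hex bytes 16 f6 is 2 bytes ≤ B = 7; zero-pad to 7 bytes: K' = 16 f6 00 00 00 00 00.
K' ⊕ ipad = 20 c0 36 36 36 36 36; K' ⊕ opad = 4a aa 5c 5c 5c 5c 5c.
Inner hash: sum = 32+192+54+54+54+54+54+91 = 585; mod 256 = 73 → 49.
Outer hash (recomputed tag): sum = 74+170+92+92+92+92+92+73 = 777; mod 256 = 9 → 09.
Recomputed tag = 09; claimed = f1 → mismatch.

invalid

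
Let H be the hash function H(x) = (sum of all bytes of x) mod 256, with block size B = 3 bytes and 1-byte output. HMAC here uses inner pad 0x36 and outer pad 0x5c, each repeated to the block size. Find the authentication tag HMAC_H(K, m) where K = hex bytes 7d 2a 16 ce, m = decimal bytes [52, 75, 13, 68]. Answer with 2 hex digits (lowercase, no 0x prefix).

Key hex bytes 7d 2a 16 ce is 4 bytes > B = 3, so hash it first: H(key) = 8b, then zero-pad to 3 bytes: K' = 8b 00 00.
K' ⊕ ipad = bd 36 36.  K' ⊕ opad = d7 5c 5c.
Inner input = (K'⊕ipad) ∥ m = bd 36 36 ∥ 34 4b 0d 44.
Inner hash: sum = 189+54+54+52+75+13+68 = 505; mod 256 = 249 → f9.
Outer input = (K'⊕opad) ∥ inner = d7 5c 5c ∥ f9.
Outer hash (tag): sum = 215+92+92+249 = 648; mod 256 = 136 → 88.

88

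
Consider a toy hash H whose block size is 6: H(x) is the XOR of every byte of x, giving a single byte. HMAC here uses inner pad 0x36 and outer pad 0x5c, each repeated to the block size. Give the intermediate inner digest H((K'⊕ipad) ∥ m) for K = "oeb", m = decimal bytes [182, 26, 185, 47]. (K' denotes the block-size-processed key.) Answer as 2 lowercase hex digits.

Key "oeb" = 6f 65 62 is 3 bytes ≤ B = 6; zero-pad to 6 bytes: K' = 6f 65 62 00 00 00.
K' ⊕ ipad = 59 53 54 36 36 36.
Inner input = 59 53 54 36 36 36 ∥ b6 1a b9 2f.
Inner hash: XOR 59⊕53⊕54⊕36⊕36⊕36⊕b6⊕1a⊕b9⊕2f = 52.

52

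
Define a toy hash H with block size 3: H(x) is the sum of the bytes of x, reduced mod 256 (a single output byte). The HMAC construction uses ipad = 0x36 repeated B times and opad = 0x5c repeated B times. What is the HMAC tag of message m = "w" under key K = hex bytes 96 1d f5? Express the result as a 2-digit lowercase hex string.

b9

Key hex bytes 96 1d f5 is exactly B = 3 bytes: K' = 96 1d f5.
K' ⊕ ipad = a0 2b c3.  K' ⊕ opad = ca 41 a9.
Inner input = (K'⊕ipad) ∥ m = a0 2b c3 ∥ 77.
Inner hash: sum = 160+43+195+119 = 517; mod 256 = 5 → 05.
Outer input = (K'⊕opad) ∥ inner = ca 41 a9 ∥ 05.
Outer hash (tag): sum = 202+65+169+5 = 441; mod 256 = 185 → b9.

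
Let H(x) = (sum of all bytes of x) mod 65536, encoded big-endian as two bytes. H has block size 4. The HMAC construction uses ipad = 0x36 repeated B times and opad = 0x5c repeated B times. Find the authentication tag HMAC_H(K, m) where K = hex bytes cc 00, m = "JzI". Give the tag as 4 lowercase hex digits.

Key hex bytes cc 00 is 2 bytes ≤ B = 4; zero-pad to 4 bytes: K' = cc 00 00 00.
K' ⊕ ipad = fa 36 36 36.  K' ⊕ opad = 90 5c 5c 5c.
Inner input = (K'⊕ipad) ∥ m = fa 36 36 36 ∥ 4a 7a 49.
Inner hash: sum = 250+54+54+54+74+122+73 = 681 → 02 a9.
Outer input = (K'⊕opad) ∥ inner = 90 5c 5c 5c ∥ 02 a9.
Outer hash (tag): sum = 144+92+92+92+2+169 = 591 → 02 4f.

024f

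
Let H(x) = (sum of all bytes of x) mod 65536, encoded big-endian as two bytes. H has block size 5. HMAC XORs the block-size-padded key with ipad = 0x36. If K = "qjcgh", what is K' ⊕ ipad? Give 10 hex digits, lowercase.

475c55515e

Key "qjcgh" = 71 6a 63 67 68 is exactly B = 5 bytes: K' = 71 6a 63 67 68.
XOR each byte with 0x36: 71⊕36=47, 6a⊕36=5c, 63⊕36=55, 67⊕36=51, 68⊕36=5e.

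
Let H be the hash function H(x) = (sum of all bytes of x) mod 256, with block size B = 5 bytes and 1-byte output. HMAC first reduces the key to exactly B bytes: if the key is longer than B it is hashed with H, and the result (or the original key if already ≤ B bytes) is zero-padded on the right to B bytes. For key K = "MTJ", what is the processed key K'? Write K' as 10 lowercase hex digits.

Key "MTJ" = 4d 54 4a is 3 bytes ≤ B = 5; zero-pad to 5 bytes: K' = 4d 54 4a 00 00.

4d544a0000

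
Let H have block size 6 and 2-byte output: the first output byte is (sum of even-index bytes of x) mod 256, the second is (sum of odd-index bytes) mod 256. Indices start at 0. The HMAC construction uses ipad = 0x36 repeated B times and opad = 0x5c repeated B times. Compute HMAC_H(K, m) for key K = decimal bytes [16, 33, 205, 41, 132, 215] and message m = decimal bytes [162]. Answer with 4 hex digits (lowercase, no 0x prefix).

2a94

Key decimal bytes [16, 33, 205, 41, 132, 215] = 10 21 cd 29 84 d7 is exactly B = 6 bytes: K' = 10 21 cd 29 84 d7.
K' ⊕ ipad = 26 17 fb 1f b2 e1.  K' ⊕ opad = 4c 7d 91 75 d8 8b.
Inner input = (K'⊕ipad) ∥ m = 26 17 fb 1f b2 e1 ∥ a2.
Inner hash: even-index sum = 629 mod 256 = 117; odd-index sum = 279 mod 256 = 23 → 75 17.
Outer input = (K'⊕opad) ∥ inner = 4c 7d 91 75 d8 8b ∥ 75 17.
Outer hash (tag): even-index sum = 554 mod 256 = 42; odd-index sum = 404 mod 256 = 148 → 2a 94.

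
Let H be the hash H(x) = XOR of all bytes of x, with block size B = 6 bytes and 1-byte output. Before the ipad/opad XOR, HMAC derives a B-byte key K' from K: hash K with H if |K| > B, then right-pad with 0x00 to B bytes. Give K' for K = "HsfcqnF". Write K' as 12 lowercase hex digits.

670000000000

|K| = 7 > B = 6, so first hash the key.
H(K): XOR 48⊕73⊕66⊕63⊕71⊕6e⊕46 = 67.
Zero-pad H(K) = 67 to 6 bytes: K' = 67 00 00 00 00 00.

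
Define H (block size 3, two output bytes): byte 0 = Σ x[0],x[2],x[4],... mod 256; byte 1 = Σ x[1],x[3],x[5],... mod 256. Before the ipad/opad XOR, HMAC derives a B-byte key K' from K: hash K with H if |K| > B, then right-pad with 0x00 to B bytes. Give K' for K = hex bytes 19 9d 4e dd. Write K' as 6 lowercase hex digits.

|K| = 4 > B = 3, so first hash the key.
H(K): even-index sum = 103 mod 256 = 103; odd-index sum = 378 mod 256 = 122 → 67 7a.
Zero-pad H(K) = 67 7a to 3 bytes: K' = 67 7a 00.

677a00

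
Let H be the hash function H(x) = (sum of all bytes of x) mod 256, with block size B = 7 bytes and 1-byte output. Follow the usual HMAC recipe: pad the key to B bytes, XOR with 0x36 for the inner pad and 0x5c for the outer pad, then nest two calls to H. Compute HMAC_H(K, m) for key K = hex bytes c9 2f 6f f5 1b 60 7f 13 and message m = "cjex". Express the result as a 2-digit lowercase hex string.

Key hex bytes c9 2f 6f f5 1b 60 7f 13 is 8 bytes > B = 7, so hash it first: H(key) = 69, then zero-pad to 7 bytes: K' = 69 00 00 00 00 00 00.
K' ⊕ ipad = 5f 36 36 36 36 36 36.  K' ⊕ opad = 35 5c 5c 5c 5c 5c 5c.
Inner input = (K'⊕ipad) ∥ m = 5f 36 36 36 36 36 36 ∥ 63 6a 65 78.
Inner hash: sum = 95+54+54+54+54+54+54+99+106+101+120 = 845; mod 256 = 77 → 4d.
Outer input = (K'⊕opad) ∥ inner = 35 5c 5c 5c 5c 5c 5c ∥ 4d.
Outer hash (tag): sum = 53+92+92+92+92+92+92+77 = 682; mod 256 = 170 → aa.

aa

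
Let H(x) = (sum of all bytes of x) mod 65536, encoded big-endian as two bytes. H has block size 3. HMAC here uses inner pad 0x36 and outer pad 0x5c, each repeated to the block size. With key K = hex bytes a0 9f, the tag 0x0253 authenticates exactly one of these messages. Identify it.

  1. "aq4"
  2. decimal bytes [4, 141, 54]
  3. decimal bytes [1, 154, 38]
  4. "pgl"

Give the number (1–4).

3

Key hex bytes a0 9f is 2 bytes ≤ B = 3; zero-pad to 3 bytes: K' = a0 9f 00.
K' ⊕ ipad = 96 a9 36; K' ⊕ opad = fc c3 5c.
m1: inner = H(96 a9 36 61 71 34) = 02 7b; tag = H(fc c3 5c 02 7b) = 0298
m2: inner = H(96 a9 36 04 8d 36) = 02 3c; tag = H(fc c3 5c 02 3c) = 0259
m3: inner = H(96 a9 36 01 9a 26) = 02 36; tag = H(fc c3 5c 02 36) = 0253 ← matches
m4: inner = H(96 a9 36 70 67 6c) = 02 b8; tag = H(fc c3 5c 02 b8) = 02d5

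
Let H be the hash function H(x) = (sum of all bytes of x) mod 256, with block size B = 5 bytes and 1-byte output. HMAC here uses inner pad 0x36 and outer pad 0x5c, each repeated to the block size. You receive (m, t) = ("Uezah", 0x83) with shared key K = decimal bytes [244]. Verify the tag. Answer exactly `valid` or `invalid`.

Key decimal bytes [244] = f4 is 1 byte ≤ B = 5; zero-pad to 5 bytes: K' = f4 00 00 00 00.
K' ⊕ ipad = c2 36 36 36 36; K' ⊕ opad = a8 5c 5c 5c 5c.
Inner hash: sum = 194+54+54+54+54+85+101+122+97+104 = 919; mod 256 = 151 → 97.
Outer hash (recomputed tag): sum = 168+92+92+92+92+151 = 687; mod 256 = 175 → af.
Recomputed tag = af; claimed = 83 → mismatch.

invalid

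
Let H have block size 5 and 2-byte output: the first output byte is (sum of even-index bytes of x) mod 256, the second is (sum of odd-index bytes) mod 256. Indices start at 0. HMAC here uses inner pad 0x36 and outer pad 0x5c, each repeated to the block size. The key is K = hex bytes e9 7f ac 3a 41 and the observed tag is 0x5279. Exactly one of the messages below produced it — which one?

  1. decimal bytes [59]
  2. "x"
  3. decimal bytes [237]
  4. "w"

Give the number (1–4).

Key hex bytes e9 7f ac 3a 41 is exactly B = 5 bytes: K' = e9 7f ac 3a 41.
K' ⊕ ipad = df 49 9a 0c 77; K' ⊕ opad = b5 23 f0 66 1d.
m1: inner = H(df 49 9a 0c 77 3b) = f0 90; tag = H(b5 23 f0 66 1d f0 90) = 5279 ← matches
m2: inner = H(df 49 9a 0c 77 78) = f0 cd; tag = H(b5 23 f0 66 1d f0 cd) = 8f79
m3: inner = H(df 49 9a 0c 77 ed) = f0 42; tag = H(b5 23 f0 66 1d f0 42) = 0479
m4: inner = H(df 49 9a 0c 77 77) = f0 cc; tag = H(b5 23 f0 66 1d f0 cc) = 8e79

1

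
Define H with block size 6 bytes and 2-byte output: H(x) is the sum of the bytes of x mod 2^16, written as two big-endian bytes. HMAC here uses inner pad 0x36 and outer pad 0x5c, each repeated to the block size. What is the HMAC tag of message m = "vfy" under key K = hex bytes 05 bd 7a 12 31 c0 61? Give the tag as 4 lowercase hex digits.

Key hex bytes 05 bd 7a 12 31 c0 61 is 7 bytes > B = 6, so hash it first: H(key) = 02 a0, then zero-pad to 6 bytes: K' = 02 a0 00 00 00 00.
K' ⊕ ipad = 34 96 36 36 36 36.  K' ⊕ opad = 5e fc 5c 5c 5c 5c.
Inner input = (K'⊕ipad) ∥ m = 34 96 36 36 36 36 ∥ 76 66 79.
Inner hash: sum = 52+150+54+54+54+54+118+102+121 = 759 → 02 f7.
Outer input = (K'⊕opad) ∥ inner = 5e fc 5c 5c 5c 5c ∥ 02 f7.
Outer hash (tag): sum = 94+252+92+92+92+92+2+247 = 963 → 03 c3.

03c3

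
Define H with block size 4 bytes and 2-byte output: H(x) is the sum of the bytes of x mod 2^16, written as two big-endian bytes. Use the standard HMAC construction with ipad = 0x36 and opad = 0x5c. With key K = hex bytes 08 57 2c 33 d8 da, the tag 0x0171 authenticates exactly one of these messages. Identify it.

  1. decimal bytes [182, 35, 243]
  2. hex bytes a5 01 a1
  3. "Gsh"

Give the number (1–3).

2

Key hex bytes 08 57 2c 33 d8 da is 6 bytes > B = 4, so hash it first: H(key) = 02 70, then zero-pad to 4 bytes: K' = 02 70 00 00.
K' ⊕ ipad = 34 46 36 36; K' ⊕ opad = 5e 2c 5c 5c.
m1: inner = H(34 46 36 36 b6 23 f3) = 02 b2; tag = H(5e 2c 5c 5c 02 b2) = 01f6
m2: inner = H(34 46 36 36 a5 01 a1) = 02 2d; tag = H(5e 2c 5c 5c 02 2d) = 0171 ← matches
m3: inner = H(34 46 36 36 47 73 68) = 02 08; tag = H(5e 2c 5c 5c 02 08) = 014c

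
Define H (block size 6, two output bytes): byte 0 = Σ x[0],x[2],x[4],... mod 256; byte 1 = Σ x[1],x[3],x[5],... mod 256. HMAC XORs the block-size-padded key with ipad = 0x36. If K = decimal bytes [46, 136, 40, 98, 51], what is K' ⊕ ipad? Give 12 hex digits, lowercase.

Key decimal bytes [46, 136, 40, 98, 51] = 2e 88 28 62 33 is 5 bytes ≤ B = 6; zero-pad to 6 bytes: K' = 2e 88 28 62 33 00.
XOR each byte with 0x36: 2e⊕36=18, 88⊕36=be, 28⊕36=1e, 62⊕36=54, 33⊕36=05, 00⊕36=36.

18be1e540536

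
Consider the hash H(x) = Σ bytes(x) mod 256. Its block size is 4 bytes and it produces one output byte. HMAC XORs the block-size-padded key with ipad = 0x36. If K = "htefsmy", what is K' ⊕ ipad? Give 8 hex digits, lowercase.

36363636

Key "htefsmy" = 68 74 65 66 73 6d 79 is 7 bytes > B = 4, so hash it first: H(key) = 00, then zero-pad to 4 bytes: K' = 00 00 00 00.
XOR each byte with 0x36: 00⊕36=36, 00⊕36=36, 00⊕36=36, 00⊕36=36.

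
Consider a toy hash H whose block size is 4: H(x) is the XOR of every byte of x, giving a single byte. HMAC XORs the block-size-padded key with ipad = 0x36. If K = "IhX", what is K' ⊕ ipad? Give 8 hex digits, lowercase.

Key "IhX" = 49 68 58 is 3 bytes ≤ B = 4; zero-pad to 4 bytes: K' = 49 68 58 00.
XOR each byte with 0x36: 49⊕36=7f, 68⊕36=5e, 58⊕36=6e, 00⊕36=36.

7f5e6e36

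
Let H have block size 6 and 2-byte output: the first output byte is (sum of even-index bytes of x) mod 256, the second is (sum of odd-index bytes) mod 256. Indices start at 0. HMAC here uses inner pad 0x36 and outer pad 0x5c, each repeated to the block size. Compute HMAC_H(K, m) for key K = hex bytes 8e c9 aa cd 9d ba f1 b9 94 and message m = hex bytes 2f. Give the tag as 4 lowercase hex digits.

c5b8

Key hex bytes 8e c9 aa cd 9d ba f1 b9 94 is 9 bytes > B = 6, so hash it first: H(key) = 5a 09, then zero-pad to 6 bytes: K' = 5a 09 00 00 00 00.
K' ⊕ ipad = 6c 3f 36 36 36 36.  K' ⊕ opad = 06 55 5c 5c 5c 5c.
Inner input = (K'⊕ipad) ∥ m = 6c 3f 36 36 36 36 ∥ 2f.
Inner hash: even-index sum = 263 mod 256 = 7; odd-index sum = 171 mod 256 = 171 → 07 ab.
Outer input = (K'⊕opad) ∥ inner = 06 55 5c 5c 5c 5c ∥ 07 ab.
Outer hash (tag): even-index sum = 197 mod 256 = 197; odd-index sum = 440 mod 256 = 184 → c5 b8.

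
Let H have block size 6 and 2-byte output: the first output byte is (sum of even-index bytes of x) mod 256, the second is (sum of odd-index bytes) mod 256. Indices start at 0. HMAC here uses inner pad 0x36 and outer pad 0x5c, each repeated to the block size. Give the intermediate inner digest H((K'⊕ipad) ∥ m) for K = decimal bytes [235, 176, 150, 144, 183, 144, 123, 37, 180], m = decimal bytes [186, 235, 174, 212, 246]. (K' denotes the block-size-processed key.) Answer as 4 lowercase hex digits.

Key decimal bytes [235, 176, 150, 144, 183, 144, 123, 37, 180] = eb b0 96 90 b7 90 7b 25 b4 is 9 bytes > B = 6, so hash it first: H(key) = 67 f5, then zero-pad to 6 bytes: K' = 67 f5 00 00 00 00.
K' ⊕ ipad = 51 c3 36 36 36 36.
Inner input = 51 c3 36 36 36 36 ∥ ba eb ae d4 f6.
Inner hash: even-index sum = 795 mod 256 = 27; odd-index sum = 750 mod 256 = 238 → 1b ee.

1bee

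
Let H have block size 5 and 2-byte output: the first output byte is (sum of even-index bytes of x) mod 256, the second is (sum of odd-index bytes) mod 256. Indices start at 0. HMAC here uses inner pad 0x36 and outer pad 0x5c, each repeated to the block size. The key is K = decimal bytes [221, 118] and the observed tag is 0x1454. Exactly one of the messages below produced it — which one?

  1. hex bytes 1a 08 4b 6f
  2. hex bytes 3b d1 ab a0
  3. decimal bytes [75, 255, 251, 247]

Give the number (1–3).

1

Key decimal bytes [221, 118] = dd 76 is 2 bytes ≤ B = 5; zero-pad to 5 bytes: K' = dd 76 00 00 00.
K' ⊕ ipad = eb 40 36 36 36; K' ⊕ opad = 81 2a 5c 5c 5c.
m1: inner = H(eb 40 36 36 36 1a 08 4b 6f) = ce db; tag = H(81 2a 5c 5c 5c ce db) = 1454 ← matches
m2: inner = H(eb 40 36 36 36 3b d1 ab a0) = c8 5c; tag = H(81 2a 5c 5c 5c c8 5c) = 954e
m3: inner = H(eb 40 36 36 36 4b ff fb f7) = 4d bc; tag = H(81 2a 5c 5c 5c 4d bc) = f5d3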